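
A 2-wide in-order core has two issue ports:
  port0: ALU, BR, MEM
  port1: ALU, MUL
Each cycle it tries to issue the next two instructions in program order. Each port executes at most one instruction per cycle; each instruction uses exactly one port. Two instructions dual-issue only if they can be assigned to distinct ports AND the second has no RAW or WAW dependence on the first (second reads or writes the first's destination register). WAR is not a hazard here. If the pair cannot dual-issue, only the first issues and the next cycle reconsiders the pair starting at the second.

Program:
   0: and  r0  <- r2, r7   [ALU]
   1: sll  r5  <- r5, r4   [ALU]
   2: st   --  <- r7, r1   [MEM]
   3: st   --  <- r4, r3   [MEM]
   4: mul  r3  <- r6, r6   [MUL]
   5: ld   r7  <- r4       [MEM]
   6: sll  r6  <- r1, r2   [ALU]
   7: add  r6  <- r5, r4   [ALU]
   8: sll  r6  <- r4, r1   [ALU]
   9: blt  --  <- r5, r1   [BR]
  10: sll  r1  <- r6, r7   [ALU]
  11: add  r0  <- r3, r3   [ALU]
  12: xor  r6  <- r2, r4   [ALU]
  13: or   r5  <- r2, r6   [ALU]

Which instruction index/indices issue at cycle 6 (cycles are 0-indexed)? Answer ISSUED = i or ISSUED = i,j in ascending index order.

  cy0 -> i0,i1 (and.ALU+sll.ALU) dual
  cy1 -> i2 (st.MEM) no-port MEM/MEM
  cy2 -> i3,i4 (st.MEM+mul.MUL) dual
  cy3 -> i5,i6 (ld.MEM+sll.ALU) dual
  cy4 -> i7 (add.ALU) WAW r6
  cy5 -> i8,i9 (sll.ALU+blt.BR) dual
  cy6 -> i10,i11 (sll.ALU+add.ALU) dual
  cy7 -> i12 (xor.ALU) RAW r6
  cy8 -> i13 (or.ALU) tail

ISSUED = 10,11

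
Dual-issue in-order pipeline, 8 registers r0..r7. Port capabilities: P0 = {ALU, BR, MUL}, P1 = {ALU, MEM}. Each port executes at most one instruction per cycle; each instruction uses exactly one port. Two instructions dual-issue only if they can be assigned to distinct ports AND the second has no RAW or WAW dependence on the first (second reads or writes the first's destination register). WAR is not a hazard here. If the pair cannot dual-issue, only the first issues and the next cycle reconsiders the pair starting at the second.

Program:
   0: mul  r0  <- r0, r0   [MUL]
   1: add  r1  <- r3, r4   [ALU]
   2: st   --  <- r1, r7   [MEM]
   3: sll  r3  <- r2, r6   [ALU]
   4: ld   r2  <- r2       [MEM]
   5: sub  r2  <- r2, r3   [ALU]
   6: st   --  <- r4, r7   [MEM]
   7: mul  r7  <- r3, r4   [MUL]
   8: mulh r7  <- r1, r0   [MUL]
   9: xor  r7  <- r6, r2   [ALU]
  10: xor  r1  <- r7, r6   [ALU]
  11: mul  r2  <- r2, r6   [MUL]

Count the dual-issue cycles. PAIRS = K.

PAIRS = 4

  cy0 -> i0,i1 (mul.MUL+add.ALU) 2-wide
  cy1 -> i2,i3 (st.MEM+sll.ALU) 2-wide
  cy2 -> i4 (ld.MEM) RAW+WAW r2
  cy3 -> i5,i6 (sub.ALU+st.MEM) 2-wide
  cy4 -> i7 (mul.MUL) no-port MUL/MUL
  cy5 -> i8 (mulh.MUL) WAW r7
  cy6 -> i9 (xor.ALU) RAW r7
  cy7 -> i10,i11 (xor.ALU+mul.MUL) 2-wide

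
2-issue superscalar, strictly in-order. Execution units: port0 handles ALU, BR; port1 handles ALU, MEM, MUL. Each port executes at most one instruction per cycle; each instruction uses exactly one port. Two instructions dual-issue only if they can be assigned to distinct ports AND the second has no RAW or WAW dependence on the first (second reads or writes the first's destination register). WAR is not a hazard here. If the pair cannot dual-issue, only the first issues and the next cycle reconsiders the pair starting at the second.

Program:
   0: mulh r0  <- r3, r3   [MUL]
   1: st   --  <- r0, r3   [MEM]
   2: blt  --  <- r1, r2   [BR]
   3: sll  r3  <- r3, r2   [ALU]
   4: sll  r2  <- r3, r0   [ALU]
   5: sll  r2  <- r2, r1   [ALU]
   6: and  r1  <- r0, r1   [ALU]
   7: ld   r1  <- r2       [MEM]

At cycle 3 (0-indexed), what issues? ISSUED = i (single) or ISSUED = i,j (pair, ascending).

#0 head=0: mulh i0 no-port MUL/MEM
#1 head=1: st/blt i1,i2 pair
#2 head=3: sll i3 RAW r3
#3 head=4: sll i4 RAW+WAW r2
#4 head=5: sll/and i5,i6 pair
#5 head=7: ld i7 tail

ISSUED = 4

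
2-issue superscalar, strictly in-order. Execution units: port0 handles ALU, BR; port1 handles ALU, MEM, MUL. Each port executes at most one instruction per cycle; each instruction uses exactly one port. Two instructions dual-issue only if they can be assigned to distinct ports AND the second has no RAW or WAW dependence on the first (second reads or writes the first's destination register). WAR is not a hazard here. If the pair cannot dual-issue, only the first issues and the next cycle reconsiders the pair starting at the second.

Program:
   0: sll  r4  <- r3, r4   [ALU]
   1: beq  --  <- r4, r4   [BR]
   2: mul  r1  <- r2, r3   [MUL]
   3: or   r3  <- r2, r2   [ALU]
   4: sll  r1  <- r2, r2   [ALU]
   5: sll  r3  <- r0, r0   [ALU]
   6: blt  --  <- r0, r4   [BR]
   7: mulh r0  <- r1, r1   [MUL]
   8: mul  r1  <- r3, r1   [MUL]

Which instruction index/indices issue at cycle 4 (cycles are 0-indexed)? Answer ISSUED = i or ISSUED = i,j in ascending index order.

#0 head=0: sll i0 RAW r4
#1 head=1: beq/mul i1&i2 2-wide
#2 head=3: or/sll i3&i4 2-wide
#3 head=5: sll/blt i5&i6 2-wide
#4 head=7: mulh i7 no-port MUL/MUL
#5 head=8: mul i8 tail

ISSUED = 7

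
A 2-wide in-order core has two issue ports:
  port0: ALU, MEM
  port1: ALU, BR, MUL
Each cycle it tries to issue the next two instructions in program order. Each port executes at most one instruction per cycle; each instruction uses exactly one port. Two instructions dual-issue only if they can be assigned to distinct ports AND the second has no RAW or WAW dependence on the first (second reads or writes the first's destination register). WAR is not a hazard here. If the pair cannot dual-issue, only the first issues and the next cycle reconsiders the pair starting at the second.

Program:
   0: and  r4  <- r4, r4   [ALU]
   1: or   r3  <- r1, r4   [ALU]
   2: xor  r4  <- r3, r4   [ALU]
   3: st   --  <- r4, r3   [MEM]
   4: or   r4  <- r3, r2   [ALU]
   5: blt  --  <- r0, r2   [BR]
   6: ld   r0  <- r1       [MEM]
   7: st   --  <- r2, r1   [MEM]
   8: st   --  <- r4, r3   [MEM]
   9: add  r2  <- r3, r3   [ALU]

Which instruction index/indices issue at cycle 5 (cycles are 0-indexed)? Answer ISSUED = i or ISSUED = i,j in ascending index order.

  cy0 -> i0 (and) RAW r4
  cy1 -> i1 (or) RAW r3
  cy2 -> i2 (xor) RAW r4
  cy3 -> i3/i4 (st+or) 2-wide
  cy4 -> i5/i6 (blt+ld) 2-wide
  cy5 -> i7 (st) no-port MEM/MEM
  cy6 -> i8/i9 (st+add) 2-wide

ISSUED = 7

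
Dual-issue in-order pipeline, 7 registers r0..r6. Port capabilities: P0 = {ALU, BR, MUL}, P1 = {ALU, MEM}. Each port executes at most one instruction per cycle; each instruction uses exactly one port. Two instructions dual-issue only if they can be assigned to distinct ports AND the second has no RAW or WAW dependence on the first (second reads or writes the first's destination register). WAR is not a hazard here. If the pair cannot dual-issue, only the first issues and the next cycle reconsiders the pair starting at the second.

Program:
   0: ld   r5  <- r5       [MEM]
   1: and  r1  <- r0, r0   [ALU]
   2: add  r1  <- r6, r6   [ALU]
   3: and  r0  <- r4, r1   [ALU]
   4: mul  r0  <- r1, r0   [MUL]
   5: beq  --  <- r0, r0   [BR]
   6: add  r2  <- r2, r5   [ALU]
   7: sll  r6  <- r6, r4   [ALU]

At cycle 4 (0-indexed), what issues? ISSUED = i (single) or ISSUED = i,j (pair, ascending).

ISSUED = 5,6

  cy0 -> i0/i1 (ld.MEM/and.ALU) pair
  cy1 -> i2 (add.ALU) RAW r1
  cy2 -> i3 (and.ALU) RAW+WAW r0
  cy3 -> i4 (mul.MUL) no-port MUL/BR
  cy4 -> i5/i6 (beq.BR/add.ALU) pair
  cy5 -> i7 (sll.ALU) tail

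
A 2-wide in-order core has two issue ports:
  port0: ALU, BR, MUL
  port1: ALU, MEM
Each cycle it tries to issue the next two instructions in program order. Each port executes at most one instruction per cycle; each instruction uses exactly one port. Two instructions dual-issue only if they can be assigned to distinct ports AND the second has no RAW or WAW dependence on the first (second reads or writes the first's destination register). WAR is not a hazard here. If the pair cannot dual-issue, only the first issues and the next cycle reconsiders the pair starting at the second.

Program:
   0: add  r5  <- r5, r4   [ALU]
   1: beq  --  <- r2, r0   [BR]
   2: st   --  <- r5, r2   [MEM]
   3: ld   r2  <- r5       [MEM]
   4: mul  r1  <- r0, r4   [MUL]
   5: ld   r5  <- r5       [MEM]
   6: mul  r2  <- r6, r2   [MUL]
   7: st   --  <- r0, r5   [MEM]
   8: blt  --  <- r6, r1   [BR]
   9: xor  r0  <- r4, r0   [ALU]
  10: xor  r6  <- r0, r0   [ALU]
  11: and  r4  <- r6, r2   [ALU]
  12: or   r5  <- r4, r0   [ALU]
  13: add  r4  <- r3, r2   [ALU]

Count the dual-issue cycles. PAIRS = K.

PAIRS = 5

t=0 i0,i1:add beq ; dual
t=1 i2:st ; no-port MEM/MEM
t=2 i3,i4:ld mul ; dual
t=3 i5,i6:ld mul ; dual
t=4 i7,i8:st blt ; dual
t=5 i9:xor ; RAW r0
t=6 i10:xor ; RAW r6
t=7 i11:and ; RAW r4
t=8 i12,i13:or add ; dual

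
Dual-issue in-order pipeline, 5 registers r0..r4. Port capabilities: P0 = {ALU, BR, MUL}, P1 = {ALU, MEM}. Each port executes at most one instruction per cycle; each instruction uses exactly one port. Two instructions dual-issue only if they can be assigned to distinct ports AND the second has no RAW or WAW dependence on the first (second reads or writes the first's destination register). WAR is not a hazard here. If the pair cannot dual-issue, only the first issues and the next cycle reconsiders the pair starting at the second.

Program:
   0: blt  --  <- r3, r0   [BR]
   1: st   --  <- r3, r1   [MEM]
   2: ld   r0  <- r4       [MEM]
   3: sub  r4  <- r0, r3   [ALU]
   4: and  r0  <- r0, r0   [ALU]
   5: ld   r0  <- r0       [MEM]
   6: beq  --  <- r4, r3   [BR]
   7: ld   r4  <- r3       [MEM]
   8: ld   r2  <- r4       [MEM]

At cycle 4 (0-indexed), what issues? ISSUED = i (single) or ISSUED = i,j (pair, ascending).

c0: i0/i1 blt.BR+st.MEM  pair
c1: i2 ld.MEM  RAW r0
c2: i3/i4 sub.ALU+and.ALU  pair
c3: i5/i6 ld.MEM+beq.BR  pair
c4: i7 ld.MEM  no-port MEM/MEM
c5: i8 ld.MEM  tail

ISSUED = 7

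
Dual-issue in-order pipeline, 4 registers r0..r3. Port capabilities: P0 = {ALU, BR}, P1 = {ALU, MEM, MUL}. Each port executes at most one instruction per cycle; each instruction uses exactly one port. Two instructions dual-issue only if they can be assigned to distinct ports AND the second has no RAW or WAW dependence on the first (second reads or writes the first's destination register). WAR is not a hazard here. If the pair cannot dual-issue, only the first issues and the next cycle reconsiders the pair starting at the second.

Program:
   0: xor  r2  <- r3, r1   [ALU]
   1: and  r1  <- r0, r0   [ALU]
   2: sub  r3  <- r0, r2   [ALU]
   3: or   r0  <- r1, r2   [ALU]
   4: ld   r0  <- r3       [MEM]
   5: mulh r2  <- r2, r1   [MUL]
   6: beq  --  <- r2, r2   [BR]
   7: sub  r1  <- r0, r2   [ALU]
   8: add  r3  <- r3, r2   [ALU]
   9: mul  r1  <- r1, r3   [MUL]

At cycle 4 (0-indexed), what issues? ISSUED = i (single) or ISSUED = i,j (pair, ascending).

ISSUED = 6,7

  cy0 -> i0+i1 (xor.ALU and.ALU) 2-wide
  cy1 -> i2+i3 (sub.ALU or.ALU) 2-wide
  cy2 -> i4 (ld.MEM) no-port MEM/MUL
  cy3 -> i5 (mulh.MUL) RAW r2
  cy4 -> i6+i7 (beq.BR sub.ALU) 2-wide
  cy5 -> i8 (add.ALU) RAW r3
  cy6 -> i9 (mul.MUL) tail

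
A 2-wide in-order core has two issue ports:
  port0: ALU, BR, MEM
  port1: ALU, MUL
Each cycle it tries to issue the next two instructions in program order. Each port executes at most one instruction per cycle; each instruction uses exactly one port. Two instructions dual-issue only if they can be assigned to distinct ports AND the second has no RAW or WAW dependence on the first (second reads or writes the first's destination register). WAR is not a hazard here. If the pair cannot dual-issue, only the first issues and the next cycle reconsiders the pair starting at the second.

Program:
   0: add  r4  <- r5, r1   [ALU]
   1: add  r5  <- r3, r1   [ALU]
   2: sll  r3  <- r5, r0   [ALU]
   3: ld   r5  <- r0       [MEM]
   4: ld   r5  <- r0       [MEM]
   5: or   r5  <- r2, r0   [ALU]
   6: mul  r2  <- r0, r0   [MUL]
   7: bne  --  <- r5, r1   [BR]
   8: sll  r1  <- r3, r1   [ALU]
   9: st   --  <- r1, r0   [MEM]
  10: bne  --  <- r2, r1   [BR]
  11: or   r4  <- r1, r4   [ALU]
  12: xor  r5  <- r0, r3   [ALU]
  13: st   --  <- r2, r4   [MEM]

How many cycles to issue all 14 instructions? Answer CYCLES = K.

[0] i0,i1  add/add  -- pair
[1] i2,i3  sll/ld  -- pair
[2] i4  ld  -- WAW r5
[3] i5,i6  or/mul  -- pair
[4] i7,i8  bne/sll  -- pair
[5] i9  st  -- no-port MEM/BR
[6] i10,i11  bne/or  -- pair
[7] i12,i13  xor/st  -- pair

CYCLES = 8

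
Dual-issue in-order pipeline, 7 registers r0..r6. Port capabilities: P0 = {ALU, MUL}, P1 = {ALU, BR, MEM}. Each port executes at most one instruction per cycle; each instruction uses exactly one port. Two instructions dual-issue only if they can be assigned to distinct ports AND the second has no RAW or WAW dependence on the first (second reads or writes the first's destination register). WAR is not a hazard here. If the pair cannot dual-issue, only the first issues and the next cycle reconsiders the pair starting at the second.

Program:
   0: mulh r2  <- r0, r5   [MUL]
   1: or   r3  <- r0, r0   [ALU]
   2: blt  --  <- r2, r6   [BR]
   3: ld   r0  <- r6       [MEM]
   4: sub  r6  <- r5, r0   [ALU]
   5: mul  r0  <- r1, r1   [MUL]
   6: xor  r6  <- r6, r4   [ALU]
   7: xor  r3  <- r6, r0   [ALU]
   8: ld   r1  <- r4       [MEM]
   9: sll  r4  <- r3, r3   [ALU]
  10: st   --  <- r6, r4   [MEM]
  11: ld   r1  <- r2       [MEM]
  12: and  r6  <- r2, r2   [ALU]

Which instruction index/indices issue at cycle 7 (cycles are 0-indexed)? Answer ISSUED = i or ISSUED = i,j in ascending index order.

c0: i0+i1 mulh/or  dual
c1: i2 blt  no-port BR/MEM
c2: i3 ld  RAW r0
c3: i4+i5 sub/mul  dual
c4: i6 xor  RAW r6
c5: i7+i8 xor/ld  dual
c6: i9 sll  RAW r4
c7: i10 st  no-port MEM/MEM
c8: i11+i12 ld/and  dual

ISSUED = 10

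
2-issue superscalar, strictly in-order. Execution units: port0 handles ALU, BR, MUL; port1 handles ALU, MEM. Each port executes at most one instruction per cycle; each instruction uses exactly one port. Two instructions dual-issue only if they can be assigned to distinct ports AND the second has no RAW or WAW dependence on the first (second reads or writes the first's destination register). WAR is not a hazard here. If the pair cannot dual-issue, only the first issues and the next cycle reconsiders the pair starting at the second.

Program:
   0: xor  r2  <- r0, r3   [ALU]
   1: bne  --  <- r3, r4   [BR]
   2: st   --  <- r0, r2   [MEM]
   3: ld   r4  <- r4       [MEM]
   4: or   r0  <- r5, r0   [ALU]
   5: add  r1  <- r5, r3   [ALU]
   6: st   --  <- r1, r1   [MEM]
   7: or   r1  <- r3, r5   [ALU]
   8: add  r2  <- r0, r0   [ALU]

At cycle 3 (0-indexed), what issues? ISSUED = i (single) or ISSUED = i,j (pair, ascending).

c0: i0,i1 xor/bne  dual
c1: i2 st  no-port MEM/MEM
c2: i3,i4 ld/or  dual
c3: i5 add  RAW r1
c4: i6,i7 st/or  dual
c5: i8 add  tail

ISSUED = 5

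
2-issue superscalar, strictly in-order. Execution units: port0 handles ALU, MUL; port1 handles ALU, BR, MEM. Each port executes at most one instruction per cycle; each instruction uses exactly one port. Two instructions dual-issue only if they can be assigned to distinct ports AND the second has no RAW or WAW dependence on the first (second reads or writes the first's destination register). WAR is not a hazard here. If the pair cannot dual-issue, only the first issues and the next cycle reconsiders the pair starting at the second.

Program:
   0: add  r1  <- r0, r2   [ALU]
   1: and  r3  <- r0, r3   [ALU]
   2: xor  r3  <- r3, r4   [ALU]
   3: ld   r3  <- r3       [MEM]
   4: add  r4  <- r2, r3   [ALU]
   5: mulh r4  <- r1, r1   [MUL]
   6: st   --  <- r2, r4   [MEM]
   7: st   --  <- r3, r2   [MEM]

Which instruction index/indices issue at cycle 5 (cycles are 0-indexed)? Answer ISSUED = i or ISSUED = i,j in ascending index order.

c0: i0+i1 add.ALU+and.ALU  2-wide
c1: i2 xor.ALU  RAW+WAW r3
c2: i3 ld.MEM  RAW r3
c3: i4 add.ALU  WAW r4
c4: i5 mulh.MUL  RAW r4
c5: i6 st.MEM  no-port MEM/MEM
c6: i7 st.MEM  tail

ISSUED = 6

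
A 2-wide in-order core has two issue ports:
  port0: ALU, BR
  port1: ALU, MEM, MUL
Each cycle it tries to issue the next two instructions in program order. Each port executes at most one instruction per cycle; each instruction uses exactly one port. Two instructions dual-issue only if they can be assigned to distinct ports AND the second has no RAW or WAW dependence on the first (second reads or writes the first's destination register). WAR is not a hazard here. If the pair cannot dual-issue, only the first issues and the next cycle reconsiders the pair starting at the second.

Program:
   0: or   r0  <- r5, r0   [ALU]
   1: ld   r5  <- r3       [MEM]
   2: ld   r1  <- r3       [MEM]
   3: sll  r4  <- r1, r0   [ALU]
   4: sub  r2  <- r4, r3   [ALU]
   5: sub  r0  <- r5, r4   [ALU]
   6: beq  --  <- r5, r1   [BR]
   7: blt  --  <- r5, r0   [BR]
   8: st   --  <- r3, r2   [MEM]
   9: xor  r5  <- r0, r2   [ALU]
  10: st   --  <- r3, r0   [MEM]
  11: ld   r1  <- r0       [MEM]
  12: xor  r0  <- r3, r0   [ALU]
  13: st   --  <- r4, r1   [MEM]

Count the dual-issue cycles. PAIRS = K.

PAIRS = 5

c0: i0,i1 or.ALU+ld.MEM  dual
c1: i2 ld.MEM  RAW r1
c2: i3 sll.ALU  RAW r4
c3: i4,i5 sub.ALU+sub.ALU  dual
c4: i6 beq.BR  no-port BR/BR
c5: i7,i8 blt.BR+st.MEM  dual
c6: i9,i10 xor.ALU+st.MEM  dual
c7: i11,i12 ld.MEM+xor.ALU  dual
c8: i13 st.MEM  tail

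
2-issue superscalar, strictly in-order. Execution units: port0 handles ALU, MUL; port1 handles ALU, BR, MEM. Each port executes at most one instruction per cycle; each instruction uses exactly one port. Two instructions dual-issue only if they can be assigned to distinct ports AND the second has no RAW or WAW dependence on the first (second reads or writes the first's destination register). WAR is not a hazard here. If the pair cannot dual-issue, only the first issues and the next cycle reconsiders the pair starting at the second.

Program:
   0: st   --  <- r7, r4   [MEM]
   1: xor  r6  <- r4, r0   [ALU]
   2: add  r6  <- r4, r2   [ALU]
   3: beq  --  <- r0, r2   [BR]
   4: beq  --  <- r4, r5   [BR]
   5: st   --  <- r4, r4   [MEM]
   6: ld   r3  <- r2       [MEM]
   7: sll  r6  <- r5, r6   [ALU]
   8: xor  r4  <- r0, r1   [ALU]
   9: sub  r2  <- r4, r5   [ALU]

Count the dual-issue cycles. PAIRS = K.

PAIRS = 3

t=0 i0,i1:st+xor ; dual
t=1 i2,i3:add+beq ; dual
t=2 i4:beq ; no-port BR/MEM
t=3 i5:st ; no-port MEM/MEM
t=4 i6,i7:ld+sll ; dual
t=5 i8:xor ; RAW r4
t=6 i9:sub ; tail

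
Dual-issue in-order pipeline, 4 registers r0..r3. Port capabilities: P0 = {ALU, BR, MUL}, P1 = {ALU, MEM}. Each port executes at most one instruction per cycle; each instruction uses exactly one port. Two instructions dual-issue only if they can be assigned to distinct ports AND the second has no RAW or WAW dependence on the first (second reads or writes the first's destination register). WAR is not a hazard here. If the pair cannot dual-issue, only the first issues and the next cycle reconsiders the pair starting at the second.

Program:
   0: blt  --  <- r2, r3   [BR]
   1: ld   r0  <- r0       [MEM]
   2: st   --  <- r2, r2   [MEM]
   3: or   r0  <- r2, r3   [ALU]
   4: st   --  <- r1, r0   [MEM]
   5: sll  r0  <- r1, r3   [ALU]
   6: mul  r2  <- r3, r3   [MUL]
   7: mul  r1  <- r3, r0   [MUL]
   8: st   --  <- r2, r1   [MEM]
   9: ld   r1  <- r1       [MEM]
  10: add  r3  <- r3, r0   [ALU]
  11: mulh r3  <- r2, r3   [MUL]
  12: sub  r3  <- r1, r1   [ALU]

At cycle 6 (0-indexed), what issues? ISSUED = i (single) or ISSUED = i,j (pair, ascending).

t=0 i0,i1:blt.BR;ld.MEM ; pair
t=1 i2,i3:st.MEM;or.ALU ; pair
t=2 i4,i5:st.MEM;sll.ALU ; pair
t=3 i6:mul.MUL ; no-port MUL/MUL
t=4 i7:mul.MUL ; RAW r1
t=5 i8:st.MEM ; no-port MEM/MEM
t=6 i9,i10:ld.MEM;add.ALU ; pair
t=7 i11:mulh.MUL ; WAW r3
t=8 i12:sub.ALU ; tail

ISSUED = 9,10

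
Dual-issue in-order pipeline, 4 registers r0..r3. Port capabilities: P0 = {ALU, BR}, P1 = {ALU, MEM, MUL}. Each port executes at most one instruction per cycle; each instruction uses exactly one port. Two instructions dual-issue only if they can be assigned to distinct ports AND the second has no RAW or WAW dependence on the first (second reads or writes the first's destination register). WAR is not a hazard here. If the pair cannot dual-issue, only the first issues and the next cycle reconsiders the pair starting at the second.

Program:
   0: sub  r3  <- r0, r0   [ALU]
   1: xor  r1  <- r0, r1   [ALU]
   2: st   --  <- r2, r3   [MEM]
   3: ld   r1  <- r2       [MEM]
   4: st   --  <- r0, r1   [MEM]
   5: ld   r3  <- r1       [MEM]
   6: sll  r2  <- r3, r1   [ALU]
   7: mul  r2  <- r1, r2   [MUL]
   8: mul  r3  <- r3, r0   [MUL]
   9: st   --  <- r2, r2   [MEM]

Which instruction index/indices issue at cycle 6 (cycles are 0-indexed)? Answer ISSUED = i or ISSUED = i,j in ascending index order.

c0: i0+i1 sub;xor  2-wide
c1: i2 st  no-port MEM/MEM
c2: i3 ld  no-port MEM/MEM
c3: i4 st  no-port MEM/MEM
c4: i5 ld  RAW r3
c5: i6 sll  RAW+WAW r2
c6: i7 mul  no-port MUL/MUL
c7: i8 mul  no-port MUL/MEM
c8: i9 st  tail

ISSUED = 7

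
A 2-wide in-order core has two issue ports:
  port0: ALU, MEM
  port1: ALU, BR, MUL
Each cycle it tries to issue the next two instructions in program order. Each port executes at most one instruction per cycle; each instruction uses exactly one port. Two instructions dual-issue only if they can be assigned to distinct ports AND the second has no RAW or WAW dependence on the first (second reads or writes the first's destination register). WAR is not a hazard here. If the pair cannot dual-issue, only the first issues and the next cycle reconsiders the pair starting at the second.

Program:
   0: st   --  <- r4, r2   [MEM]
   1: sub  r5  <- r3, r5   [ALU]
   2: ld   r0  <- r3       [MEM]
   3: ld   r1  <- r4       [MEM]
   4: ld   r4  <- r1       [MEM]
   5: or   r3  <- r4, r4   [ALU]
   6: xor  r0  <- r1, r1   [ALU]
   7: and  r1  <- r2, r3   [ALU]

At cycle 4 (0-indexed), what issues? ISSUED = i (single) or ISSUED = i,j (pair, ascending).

c0: i0&i1 st sub  pair
c1: i2 ld  no-port MEM/MEM
c2: i3 ld  no-port MEM/MEM
c3: i4 ld  RAW r4
c4: i5&i6 or xor  pair
c5: i7 and  tail

ISSUED = 5,6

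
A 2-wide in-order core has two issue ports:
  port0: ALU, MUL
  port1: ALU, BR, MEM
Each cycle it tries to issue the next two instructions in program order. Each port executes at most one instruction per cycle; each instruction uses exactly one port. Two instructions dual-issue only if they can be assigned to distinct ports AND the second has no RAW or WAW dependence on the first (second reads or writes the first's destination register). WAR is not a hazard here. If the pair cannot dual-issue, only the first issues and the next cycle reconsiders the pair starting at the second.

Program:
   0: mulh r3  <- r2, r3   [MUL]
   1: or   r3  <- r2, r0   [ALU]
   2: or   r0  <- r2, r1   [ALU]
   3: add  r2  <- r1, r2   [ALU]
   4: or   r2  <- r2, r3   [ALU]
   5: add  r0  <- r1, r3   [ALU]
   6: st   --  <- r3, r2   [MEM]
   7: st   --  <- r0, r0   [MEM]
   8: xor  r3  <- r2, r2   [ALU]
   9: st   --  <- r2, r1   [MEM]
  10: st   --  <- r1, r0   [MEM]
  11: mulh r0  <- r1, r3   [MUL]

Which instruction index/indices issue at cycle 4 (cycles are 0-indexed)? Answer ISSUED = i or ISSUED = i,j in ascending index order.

ISSUED = 6

c0: i0 mulh.MUL  WAW r3
c1: i1,i2 or.ALU+or.ALU  pair
c2: i3 add.ALU  RAW+WAW r2
c3: i4,i5 or.ALU+add.ALU  pair
c4: i6 st.MEM  no-port MEM/MEM
c5: i7,i8 st.MEM+xor.ALU  pair
c6: i9 st.MEM  no-port MEM/MEM
c7: i10,i11 st.MEM+mulh.MUL  pair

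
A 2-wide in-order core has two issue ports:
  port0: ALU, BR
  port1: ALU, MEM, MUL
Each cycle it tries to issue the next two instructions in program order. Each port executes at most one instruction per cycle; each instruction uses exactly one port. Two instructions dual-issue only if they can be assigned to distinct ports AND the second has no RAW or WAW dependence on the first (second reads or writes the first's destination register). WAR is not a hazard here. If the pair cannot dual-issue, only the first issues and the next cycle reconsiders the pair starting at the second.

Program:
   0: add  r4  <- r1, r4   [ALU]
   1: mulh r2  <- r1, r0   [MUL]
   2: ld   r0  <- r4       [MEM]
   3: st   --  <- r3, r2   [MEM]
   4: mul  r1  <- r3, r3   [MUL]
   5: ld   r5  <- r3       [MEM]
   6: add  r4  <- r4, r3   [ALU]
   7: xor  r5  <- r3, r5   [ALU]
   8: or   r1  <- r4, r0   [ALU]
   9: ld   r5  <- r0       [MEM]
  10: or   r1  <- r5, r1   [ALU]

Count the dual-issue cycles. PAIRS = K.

PAIRS = 3

c0: i0,i1 add.ALU mulh.MUL  pair
c1: i2 ld.MEM  no-port MEM/MEM
c2: i3 st.MEM  no-port MEM/MUL
c3: i4 mul.MUL  no-port MUL/MEM
c4: i5,i6 ld.MEM add.ALU  pair
c5: i7,i8 xor.ALU or.ALU  pair
c6: i9 ld.MEM  RAW r5
c7: i10 or.ALU  tail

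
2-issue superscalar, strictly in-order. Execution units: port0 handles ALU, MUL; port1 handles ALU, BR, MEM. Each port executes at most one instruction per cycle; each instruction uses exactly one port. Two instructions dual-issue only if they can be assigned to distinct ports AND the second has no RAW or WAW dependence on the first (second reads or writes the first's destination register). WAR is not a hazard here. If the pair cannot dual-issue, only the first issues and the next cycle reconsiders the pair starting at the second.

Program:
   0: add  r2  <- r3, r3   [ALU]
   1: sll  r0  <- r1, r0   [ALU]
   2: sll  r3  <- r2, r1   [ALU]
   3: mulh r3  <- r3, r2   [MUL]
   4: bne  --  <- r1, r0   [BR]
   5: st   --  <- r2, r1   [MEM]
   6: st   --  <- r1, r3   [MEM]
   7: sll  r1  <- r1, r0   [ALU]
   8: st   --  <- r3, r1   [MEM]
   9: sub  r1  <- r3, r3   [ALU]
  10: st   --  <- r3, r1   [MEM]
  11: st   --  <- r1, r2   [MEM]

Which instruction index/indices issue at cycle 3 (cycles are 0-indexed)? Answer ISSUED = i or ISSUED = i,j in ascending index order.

t=0 i0/i1:add.ALU;sll.ALU ; pair
t=1 i2:sll.ALU ; RAW+WAW r3
t=2 i3/i4:mulh.MUL;bne.BR ; pair
t=3 i5:st.MEM ; no-port MEM/MEM
t=4 i6/i7:st.MEM;sll.ALU ; pair
t=5 i8/i9:st.MEM;sub.ALU ; pair
t=6 i10:st.MEM ; no-port MEM/MEM
t=7 i11:st.MEM ; tail

ISSUED = 5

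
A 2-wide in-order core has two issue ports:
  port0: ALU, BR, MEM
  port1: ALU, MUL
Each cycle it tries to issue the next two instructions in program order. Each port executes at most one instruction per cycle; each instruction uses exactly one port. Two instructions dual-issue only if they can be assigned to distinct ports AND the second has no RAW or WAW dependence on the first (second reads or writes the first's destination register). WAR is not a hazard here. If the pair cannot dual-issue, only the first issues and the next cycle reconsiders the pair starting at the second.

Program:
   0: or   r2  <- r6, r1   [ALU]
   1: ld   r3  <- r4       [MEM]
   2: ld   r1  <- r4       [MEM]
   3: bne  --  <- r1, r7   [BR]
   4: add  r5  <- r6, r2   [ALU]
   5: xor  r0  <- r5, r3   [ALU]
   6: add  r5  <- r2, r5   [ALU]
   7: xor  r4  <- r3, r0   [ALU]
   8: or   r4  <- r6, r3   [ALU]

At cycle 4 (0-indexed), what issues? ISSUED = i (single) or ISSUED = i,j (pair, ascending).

  cy0 -> i0,i1 (or/ld) pair
  cy1 -> i2 (ld) no-port MEM/BR
  cy2 -> i3,i4 (bne/add) pair
  cy3 -> i5,i6 (xor/add) pair
  cy4 -> i7 (xor) WAW r4
  cy5 -> i8 (or) tail

ISSUED = 7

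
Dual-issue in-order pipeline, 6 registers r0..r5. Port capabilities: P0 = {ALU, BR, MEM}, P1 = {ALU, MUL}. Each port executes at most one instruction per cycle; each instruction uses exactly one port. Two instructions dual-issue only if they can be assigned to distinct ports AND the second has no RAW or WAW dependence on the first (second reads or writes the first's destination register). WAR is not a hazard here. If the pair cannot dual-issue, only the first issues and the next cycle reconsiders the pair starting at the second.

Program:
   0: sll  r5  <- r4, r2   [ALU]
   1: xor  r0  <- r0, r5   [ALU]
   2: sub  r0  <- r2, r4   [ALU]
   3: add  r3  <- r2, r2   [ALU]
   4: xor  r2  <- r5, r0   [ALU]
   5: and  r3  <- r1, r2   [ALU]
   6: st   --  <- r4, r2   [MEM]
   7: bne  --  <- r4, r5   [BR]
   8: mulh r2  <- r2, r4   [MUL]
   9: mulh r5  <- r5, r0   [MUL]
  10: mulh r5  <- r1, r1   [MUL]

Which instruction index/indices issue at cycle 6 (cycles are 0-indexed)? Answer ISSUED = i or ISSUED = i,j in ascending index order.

ISSUED = 9

#0 head=0: sll i0 RAW r5
#1 head=1: xor i1 WAW r0
#2 head=2: sub/add i2+i3 dual
#3 head=4: xor i4 RAW r2
#4 head=5: and/st i5+i6 dual
#5 head=7: bne/mulh i7+i8 dual
#6 head=9: mulh i9 no-port MUL/MUL
#7 head=10: mulh i10 tail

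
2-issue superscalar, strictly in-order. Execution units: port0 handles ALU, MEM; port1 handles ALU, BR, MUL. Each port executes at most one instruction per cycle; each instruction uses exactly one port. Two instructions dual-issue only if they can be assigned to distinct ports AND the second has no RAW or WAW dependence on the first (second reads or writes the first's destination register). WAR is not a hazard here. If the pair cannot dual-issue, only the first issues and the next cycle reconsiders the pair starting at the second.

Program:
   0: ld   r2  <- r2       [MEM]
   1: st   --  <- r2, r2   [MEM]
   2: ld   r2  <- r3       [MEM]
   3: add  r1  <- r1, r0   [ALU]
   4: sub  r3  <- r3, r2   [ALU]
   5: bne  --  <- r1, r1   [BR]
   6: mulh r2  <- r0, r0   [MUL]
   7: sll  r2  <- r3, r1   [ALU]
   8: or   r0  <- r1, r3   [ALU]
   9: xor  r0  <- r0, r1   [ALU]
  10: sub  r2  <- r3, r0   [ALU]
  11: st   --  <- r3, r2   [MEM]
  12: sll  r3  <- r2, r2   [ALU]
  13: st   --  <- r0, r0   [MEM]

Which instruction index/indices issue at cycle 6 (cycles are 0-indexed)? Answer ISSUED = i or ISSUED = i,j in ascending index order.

c0: i0 ld.MEM  no-port MEM/MEM
c1: i1 st.MEM  no-port MEM/MEM
c2: i2/i3 ld.MEM/add.ALU  2-wide
c3: i4/i5 sub.ALU/bne.BR  2-wide
c4: i6 mulh.MUL  WAW r2
c5: i7/i8 sll.ALU/or.ALU  2-wide
c6: i9 xor.ALU  RAW r0
c7: i10 sub.ALU  RAW r2
c8: i11/i12 st.MEM/sll.ALU  2-wide
c9: i13 st.MEM  tail

ISSUED = 9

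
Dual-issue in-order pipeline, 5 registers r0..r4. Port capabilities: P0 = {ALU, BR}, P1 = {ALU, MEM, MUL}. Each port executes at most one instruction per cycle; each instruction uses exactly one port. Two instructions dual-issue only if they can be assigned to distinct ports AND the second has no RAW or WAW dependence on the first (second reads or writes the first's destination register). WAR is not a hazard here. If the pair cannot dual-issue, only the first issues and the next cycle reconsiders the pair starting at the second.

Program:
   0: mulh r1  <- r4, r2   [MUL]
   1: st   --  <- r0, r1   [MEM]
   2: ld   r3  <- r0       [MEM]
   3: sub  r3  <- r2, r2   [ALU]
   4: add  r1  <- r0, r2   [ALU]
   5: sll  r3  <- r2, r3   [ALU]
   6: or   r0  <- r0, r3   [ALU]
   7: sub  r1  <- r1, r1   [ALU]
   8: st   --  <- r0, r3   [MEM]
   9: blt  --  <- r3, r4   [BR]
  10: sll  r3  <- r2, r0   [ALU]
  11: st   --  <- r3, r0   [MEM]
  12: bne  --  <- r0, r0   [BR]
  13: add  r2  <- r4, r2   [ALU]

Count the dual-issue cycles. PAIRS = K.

  cy0 -> i0 (mulh.MUL) no-port MUL/MEM
  cy1 -> i1 (st.MEM) no-port MEM/MEM
  cy2 -> i2 (ld.MEM) WAW r3
  cy3 -> i3,i4 (sub.ALU/add.ALU) pair
  cy4 -> i5 (sll.ALU) RAW r3
  cy5 -> i6,i7 (or.ALU/sub.ALU) pair
  cy6 -> i8,i9 (st.MEM/blt.BR) pair
  cy7 -> i10 (sll.ALU) RAW r3
  cy8 -> i11,i12 (st.MEM/bne.BR) pair
  cy9 -> i13 (add.ALU) tail

PAIRS = 4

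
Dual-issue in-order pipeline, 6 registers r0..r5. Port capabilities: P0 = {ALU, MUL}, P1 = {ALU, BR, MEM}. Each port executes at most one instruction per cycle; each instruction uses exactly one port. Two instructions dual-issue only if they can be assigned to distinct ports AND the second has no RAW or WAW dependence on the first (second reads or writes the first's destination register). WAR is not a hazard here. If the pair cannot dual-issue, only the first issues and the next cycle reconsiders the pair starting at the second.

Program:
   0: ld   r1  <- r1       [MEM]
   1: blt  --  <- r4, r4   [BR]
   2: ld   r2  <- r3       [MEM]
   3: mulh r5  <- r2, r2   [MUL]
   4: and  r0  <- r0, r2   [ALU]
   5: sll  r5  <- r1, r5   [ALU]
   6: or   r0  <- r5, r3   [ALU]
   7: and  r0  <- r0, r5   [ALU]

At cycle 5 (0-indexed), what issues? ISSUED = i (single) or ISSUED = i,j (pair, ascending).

0. ld.MEM @i0  | no-port MEM/BR
1. blt.BR @i1  | no-port BR/MEM
2. ld.MEM @i2  | RAW r2
3. mulh.MUL;and.ALU @i3+i4  | 2-wide
4. sll.ALU @i5  | RAW r5
5. or.ALU @i6  | RAW+WAW r0
6. and.ALU @i7  | tail

ISSUED = 6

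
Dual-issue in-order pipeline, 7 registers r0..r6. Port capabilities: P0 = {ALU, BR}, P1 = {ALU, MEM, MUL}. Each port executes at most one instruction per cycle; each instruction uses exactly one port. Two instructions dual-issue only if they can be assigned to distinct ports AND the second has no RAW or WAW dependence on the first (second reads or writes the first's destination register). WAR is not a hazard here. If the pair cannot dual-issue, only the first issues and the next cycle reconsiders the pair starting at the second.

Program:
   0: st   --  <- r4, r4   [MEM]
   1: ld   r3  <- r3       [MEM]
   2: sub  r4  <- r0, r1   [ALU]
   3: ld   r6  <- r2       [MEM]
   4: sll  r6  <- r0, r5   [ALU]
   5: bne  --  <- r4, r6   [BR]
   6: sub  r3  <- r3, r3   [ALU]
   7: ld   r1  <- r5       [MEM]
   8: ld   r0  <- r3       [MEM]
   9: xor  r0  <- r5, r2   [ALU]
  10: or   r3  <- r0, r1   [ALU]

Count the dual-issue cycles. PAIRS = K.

[0] i0  st  -- no-port MEM/MEM
[1] i1/i2  ld sub  -- 2-wide
[2] i3  ld  -- WAW r6
[3] i4  sll  -- RAW r6
[4] i5/i6  bne sub  -- 2-wide
[5] i7  ld  -- no-port MEM/MEM
[6] i8  ld  -- WAW r0
[7] i9  xor  -- RAW r0
[8] i10  or  -- tail

PAIRS = 2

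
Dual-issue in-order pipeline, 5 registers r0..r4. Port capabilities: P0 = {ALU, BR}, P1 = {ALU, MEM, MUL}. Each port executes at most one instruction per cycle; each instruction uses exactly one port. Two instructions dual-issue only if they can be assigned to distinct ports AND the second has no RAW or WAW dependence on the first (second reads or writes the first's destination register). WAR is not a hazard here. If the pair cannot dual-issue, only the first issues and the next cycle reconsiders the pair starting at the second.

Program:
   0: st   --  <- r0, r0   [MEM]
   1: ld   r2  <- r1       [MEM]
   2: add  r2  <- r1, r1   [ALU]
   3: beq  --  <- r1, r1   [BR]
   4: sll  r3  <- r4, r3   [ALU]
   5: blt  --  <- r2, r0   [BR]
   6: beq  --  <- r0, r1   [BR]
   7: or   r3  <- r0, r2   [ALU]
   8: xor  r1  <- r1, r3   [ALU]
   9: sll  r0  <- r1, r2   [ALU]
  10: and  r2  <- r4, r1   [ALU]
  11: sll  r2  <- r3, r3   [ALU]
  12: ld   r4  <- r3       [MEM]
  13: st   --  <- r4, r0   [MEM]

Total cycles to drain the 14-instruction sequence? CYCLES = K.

CYCLES = 9

t=0 i0:st.MEM ; no-port MEM/MEM
t=1 i1:ld.MEM ; WAW r2
t=2 i2+i3:add.ALU;beq.BR ; pair
t=3 i4+i5:sll.ALU;blt.BR ; pair
t=4 i6+i7:beq.BR;or.ALU ; pair
t=5 i8:xor.ALU ; RAW r1
t=6 i9+i10:sll.ALU;and.ALU ; pair
t=7 i11+i12:sll.ALU;ld.MEM ; pair
t=8 i13:st.MEM ; tail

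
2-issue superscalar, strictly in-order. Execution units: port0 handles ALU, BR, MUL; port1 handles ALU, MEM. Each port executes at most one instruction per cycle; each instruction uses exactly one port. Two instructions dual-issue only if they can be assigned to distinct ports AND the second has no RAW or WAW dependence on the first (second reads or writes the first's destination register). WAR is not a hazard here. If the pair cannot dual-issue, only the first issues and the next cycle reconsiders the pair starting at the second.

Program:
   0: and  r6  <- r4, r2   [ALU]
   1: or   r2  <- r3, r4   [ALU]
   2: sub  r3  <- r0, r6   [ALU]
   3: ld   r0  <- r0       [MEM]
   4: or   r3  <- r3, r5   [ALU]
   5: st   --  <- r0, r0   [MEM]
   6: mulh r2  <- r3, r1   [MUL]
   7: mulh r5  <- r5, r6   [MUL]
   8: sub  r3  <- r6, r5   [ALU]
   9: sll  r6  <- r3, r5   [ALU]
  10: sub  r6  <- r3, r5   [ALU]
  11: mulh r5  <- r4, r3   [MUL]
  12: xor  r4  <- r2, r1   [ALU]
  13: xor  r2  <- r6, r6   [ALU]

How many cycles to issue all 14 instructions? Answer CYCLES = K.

CYCLES = 9

t=0 i0/i1:and+or ; dual
t=1 i2/i3:sub+ld ; dual
t=2 i4/i5:or+st ; dual
t=3 i6:mulh ; no-port MUL/MUL
t=4 i7:mulh ; RAW r5
t=5 i8:sub ; RAW r3
t=6 i9:sll ; WAW r6
t=7 i10/i11:sub+mulh ; dual
t=8 i12/i13:xor+xor ; dual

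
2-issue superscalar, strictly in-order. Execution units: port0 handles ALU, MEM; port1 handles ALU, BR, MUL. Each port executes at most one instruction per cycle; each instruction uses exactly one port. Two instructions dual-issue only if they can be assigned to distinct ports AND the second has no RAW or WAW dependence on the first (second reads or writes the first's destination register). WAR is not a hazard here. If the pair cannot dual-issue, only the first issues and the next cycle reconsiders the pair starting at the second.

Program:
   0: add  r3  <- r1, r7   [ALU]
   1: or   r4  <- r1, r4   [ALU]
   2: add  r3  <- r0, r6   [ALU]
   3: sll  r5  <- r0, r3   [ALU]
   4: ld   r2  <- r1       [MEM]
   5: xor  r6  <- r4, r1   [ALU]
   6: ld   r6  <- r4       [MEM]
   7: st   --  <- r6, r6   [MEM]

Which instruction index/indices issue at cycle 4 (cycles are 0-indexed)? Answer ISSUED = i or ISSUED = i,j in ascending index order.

0. add.ALU;or.ALU @i0/i1  | dual
1. add.ALU @i2  | RAW r3
2. sll.ALU;ld.MEM @i3/i4  | dual
3. xor.ALU @i5  | WAW r6
4. ld.MEM @i6  | no-port MEM/MEM
5. st.MEM @i7  | tail

ISSUED = 6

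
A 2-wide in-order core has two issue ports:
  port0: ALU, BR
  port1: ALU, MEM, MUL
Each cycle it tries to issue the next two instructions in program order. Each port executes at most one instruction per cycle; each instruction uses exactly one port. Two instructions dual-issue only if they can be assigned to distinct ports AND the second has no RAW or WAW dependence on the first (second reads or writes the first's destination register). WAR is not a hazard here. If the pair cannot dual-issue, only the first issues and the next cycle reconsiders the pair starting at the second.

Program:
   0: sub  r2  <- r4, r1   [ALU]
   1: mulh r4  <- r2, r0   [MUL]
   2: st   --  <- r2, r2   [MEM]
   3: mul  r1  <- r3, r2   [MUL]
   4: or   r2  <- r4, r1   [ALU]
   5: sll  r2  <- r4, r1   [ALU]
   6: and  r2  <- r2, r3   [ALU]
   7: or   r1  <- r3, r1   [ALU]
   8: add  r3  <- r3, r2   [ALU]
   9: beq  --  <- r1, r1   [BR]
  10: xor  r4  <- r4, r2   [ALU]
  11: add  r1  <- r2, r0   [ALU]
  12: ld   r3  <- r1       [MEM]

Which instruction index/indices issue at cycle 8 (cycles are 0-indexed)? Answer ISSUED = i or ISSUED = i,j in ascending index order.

c0: i0 sub  RAW r2
c1: i1 mulh  no-port MUL/MEM
c2: i2 st  no-port MEM/MUL
c3: i3 mul  RAW r1
c4: i4 or  WAW r2
c5: i5 sll  RAW+WAW r2
c6: i6/i7 and/or  dual
c7: i8/i9 add/beq  dual
c8: i10/i11 xor/add  dual
c9: i12 ld  tail

ISSUED = 10,11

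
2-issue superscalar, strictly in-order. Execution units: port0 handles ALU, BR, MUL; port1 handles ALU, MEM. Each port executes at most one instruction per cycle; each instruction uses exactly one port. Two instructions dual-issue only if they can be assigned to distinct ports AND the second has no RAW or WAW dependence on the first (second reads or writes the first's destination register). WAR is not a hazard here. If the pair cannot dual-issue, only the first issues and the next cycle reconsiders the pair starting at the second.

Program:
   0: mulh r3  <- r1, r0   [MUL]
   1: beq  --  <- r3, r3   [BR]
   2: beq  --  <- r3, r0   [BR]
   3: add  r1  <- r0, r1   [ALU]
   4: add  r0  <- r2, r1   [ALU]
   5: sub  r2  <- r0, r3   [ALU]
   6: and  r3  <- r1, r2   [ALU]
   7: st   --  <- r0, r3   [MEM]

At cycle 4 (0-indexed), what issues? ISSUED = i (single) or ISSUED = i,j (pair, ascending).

t=0 i0:mulh ; no-port MUL/BR
t=1 i1:beq ; no-port BR/BR
t=2 i2&i3:beq;add ; 2-wide
t=3 i4:add ; RAW r0
t=4 i5:sub ; RAW r2
t=5 i6:and ; RAW r3
t=6 i7:st ; tail

ISSUED = 5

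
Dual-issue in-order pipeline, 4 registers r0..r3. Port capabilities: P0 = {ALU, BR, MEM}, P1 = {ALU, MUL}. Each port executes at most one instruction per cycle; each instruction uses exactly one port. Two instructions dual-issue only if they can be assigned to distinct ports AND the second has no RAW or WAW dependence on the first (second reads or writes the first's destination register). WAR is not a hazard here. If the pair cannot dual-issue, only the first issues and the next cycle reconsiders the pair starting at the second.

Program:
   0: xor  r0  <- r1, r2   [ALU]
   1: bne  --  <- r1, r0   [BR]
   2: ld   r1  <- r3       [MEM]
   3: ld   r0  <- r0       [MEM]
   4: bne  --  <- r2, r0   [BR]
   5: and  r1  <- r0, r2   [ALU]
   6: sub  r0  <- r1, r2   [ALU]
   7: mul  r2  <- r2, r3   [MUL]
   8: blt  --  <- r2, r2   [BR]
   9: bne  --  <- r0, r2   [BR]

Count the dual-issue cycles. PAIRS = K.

PAIRS = 2

c0: i0 xor.ALU  RAW r0
c1: i1 bne.BR  no-port BR/MEM
c2: i2 ld.MEM  no-port MEM/MEM
c3: i3 ld.MEM  no-port MEM/BR
c4: i4,i5 bne.BR;and.ALU  2-wide
c5: i6,i7 sub.ALU;mul.MUL  2-wide
c6: i8 blt.BR  no-port BR/BR
c7: i9 bne.BR  tail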